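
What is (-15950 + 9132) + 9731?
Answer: 2913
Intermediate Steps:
(-15950 + 9132) + 9731 = -6818 + 9731 = 2913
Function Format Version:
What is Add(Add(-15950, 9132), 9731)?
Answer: 2913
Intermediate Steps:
Add(Add(-15950, 9132), 9731) = Add(-6818, 9731) = 2913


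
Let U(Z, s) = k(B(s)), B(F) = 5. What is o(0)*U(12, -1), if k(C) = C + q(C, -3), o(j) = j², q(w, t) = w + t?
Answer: 0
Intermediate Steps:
q(w, t) = t + w
k(C) = -3 + 2*C (k(C) = C + (-3 + C) = -3 + 2*C)
U(Z, s) = 7 (U(Z, s) = -3 + 2*5 = -3 + 10 = 7)
o(0)*U(12, -1) = 0²*7 = 0*7 = 0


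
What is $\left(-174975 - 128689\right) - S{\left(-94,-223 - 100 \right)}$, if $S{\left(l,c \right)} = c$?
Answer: $-303341$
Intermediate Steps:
$\left(-174975 - 128689\right) - S{\left(-94,-223 - 100 \right)} = \left(-174975 - 128689\right) - \left(-223 - 100\right) = -303664 - \left(-223 - 100\right) = -303664 - -323 = -303664 + 323 = -303341$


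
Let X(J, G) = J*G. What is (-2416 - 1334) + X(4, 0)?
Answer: -3750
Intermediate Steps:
X(J, G) = G*J
(-2416 - 1334) + X(4, 0) = (-2416 - 1334) + 0*4 = -3750 + 0 = -3750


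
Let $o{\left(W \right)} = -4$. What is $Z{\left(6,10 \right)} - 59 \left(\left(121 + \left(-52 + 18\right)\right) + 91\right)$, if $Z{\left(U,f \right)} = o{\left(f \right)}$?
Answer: $-10506$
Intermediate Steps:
$Z{\left(U,f \right)} = -4$
$Z{\left(6,10 \right)} - 59 \left(\left(121 + \left(-52 + 18\right)\right) + 91\right) = -4 - 59 \left(\left(121 + \left(-52 + 18\right)\right) + 91\right) = -4 - 59 \left(\left(121 - 34\right) + 91\right) = -4 - 59 \left(87 + 91\right) = -4 - 10502 = -10506$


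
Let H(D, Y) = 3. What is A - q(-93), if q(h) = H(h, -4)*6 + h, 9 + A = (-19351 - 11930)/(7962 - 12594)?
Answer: 112331/1544 ≈ 72.753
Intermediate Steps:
A = -3469/1544 (A = -9 + (-19351 - 11930)/(7962 - 12594) = -9 - 31281/(-4632) = -9 - 31281*(-1/4632) = -9 + 10427/1544 = -3469/1544 ≈ -2.2468)
q(h) = 18 + h (q(h) = 3*6 + h = 18 + h)
A - q(-93) = -3469/1544 - (18 - 93) = -3469/1544 - 1*(-75) = -3469/1544 + 75 = 112331/1544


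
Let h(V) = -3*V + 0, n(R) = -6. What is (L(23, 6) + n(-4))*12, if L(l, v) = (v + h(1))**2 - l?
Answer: -240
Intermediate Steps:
h(V) = -3*V
L(l, v) = (-3 + v)**2 - l (L(l, v) = (v - 3*1)**2 - l = (v - 3)**2 - l = (-3 + v)**2 - l)
(L(23, 6) + n(-4))*12 = (((-3 + 6)**2 - 1*23) - 6)*12 = ((3**2 - 23) - 6)*12 = ((9 - 23) - 6)*12 = (-14 - 6)*12 = -20*12 = -240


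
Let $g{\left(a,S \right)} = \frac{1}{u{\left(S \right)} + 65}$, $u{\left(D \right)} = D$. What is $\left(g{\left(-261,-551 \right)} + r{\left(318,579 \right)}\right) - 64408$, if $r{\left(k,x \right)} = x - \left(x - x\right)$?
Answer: $- \frac{31020895}{486} \approx -63829.0$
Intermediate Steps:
$g{\left(a,S \right)} = \frac{1}{65 + S}$ ($g{\left(a,S \right)} = \frac{1}{S + 65} = \frac{1}{65 + S}$)
$r{\left(k,x \right)} = x$ ($r{\left(k,x \right)} = x - 0 = x + 0 = x$)
$\left(g{\left(-261,-551 \right)} + r{\left(318,579 \right)}\right) - 64408 = \left(\frac{1}{65 - 551} + 579\right) - 64408 = \left(\frac{1}{-486} + 579\right) - 64408 = \left(- \frac{1}{486} + 579\right) - 64408 = \frac{281393}{486} - 64408 = - \frac{31020895}{486}$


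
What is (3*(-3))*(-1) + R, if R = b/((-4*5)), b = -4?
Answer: 46/5 ≈ 9.2000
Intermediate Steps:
R = ⅕ (R = -4/((-4*5)) = -4/(-20) = -4*(-1/20) = ⅕ ≈ 0.20000)
(3*(-3))*(-1) + R = (3*(-3))*(-1) + ⅕ = -9*(-1) + ⅕ = 9 + ⅕ = 46/5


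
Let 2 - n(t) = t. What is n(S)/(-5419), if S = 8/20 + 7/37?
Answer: -261/1002515 ≈ -0.00026035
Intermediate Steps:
S = 109/185 (S = 8*(1/20) + 7*(1/37) = ⅖ + 7/37 = 109/185 ≈ 0.58919)
n(t) = 2 - t
n(S)/(-5419) = (2 - 1*109/185)/(-5419) = (2 - 109/185)*(-1/5419) = (261/185)*(-1/5419) = -261/1002515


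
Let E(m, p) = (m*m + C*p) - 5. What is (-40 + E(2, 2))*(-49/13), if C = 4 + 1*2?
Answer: 1421/13 ≈ 109.31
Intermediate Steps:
C = 6 (C = 4 + 2 = 6)
E(m, p) = -5 + m² + 6*p (E(m, p) = (m*m + 6*p) - 5 = (m² + 6*p) - 5 = -5 + m² + 6*p)
(-40 + E(2, 2))*(-49/13) = (-40 + (-5 + 2² + 6*2))*(-49/13) = (-40 + (-5 + 4 + 12))*(-49*1/13) = (-40 + 11)*(-49/13) = -29*(-49/13) = 1421/13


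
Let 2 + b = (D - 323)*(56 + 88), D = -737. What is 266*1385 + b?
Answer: 215768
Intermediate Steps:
b = -152642 (b = -2 + (-737 - 323)*(56 + 88) = -2 - 1060*144 = -2 - 152640 = -152642)
266*1385 + b = 266*1385 - 152642 = 368410 - 152642 = 215768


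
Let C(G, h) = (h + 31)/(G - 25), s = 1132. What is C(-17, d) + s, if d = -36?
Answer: 47549/42 ≈ 1132.1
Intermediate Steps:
C(G, h) = (31 + h)/(-25 + G)
C(-17, d) + s = (31 - 36)/(-25 - 17) + 1132 = -5/(-42) + 1132 = -1/42*(-5) + 1132 = 5/42 + 1132 = 47549/42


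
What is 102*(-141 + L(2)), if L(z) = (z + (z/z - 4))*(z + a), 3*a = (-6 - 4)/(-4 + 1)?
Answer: -44098/3 ≈ -14699.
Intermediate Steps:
a = 10/9 (a = ((-6 - 4)/(-4 + 1))/3 = (-10/(-3))/3 = (-10*(-⅓))/3 = (⅓)*(10/3) = 10/9 ≈ 1.1111)
L(z) = (-3 + z)*(10/9 + z) (L(z) = (z + (z/z - 4))*(z + 10/9) = (z + (1 - 4))*(10/9 + z) = (z - 3)*(10/9 + z) = (-3 + z)*(10/9 + z))
102*(-141 + L(2)) = 102*(-141 + (-10/3 + 2² - 17/9*2)) = 102*(-141 + (-10/3 + 4 - 34/9)) = 102*(-141 - 28/9) = 102*(-1297/9) = -44098/3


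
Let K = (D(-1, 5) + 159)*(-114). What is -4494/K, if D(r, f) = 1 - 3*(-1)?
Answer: 749/3097 ≈ 0.24185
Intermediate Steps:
D(r, f) = 4 (D(r, f) = 1 + 3 = 4)
K = -18582 (K = (4 + 159)*(-114) = 163*(-114) = -18582)
-4494/K = -4494/(-18582) = -4494*(-1/18582) = 749/3097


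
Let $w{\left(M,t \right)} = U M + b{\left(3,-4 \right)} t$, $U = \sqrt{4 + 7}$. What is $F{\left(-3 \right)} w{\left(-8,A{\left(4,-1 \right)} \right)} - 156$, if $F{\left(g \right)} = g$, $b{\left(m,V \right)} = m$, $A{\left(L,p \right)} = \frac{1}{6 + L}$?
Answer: $- \frac{1569}{10} + 24 \sqrt{11} \approx -77.301$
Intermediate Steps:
$U = \sqrt{11} \approx 3.3166$
$w{\left(M,t \right)} = 3 t + M \sqrt{11}$ ($w{\left(M,t \right)} = \sqrt{11} M + 3 t = M \sqrt{11} + 3 t = 3 t + M \sqrt{11}$)
$F{\left(-3 \right)} w{\left(-8,A{\left(4,-1 \right)} \right)} - 156 = - 3 \left(\frac{3}{6 + 4} - 8 \sqrt{11}\right) - 156 = - 3 \left(\frac{3}{10} - 8 \sqrt{11}\right) - 156 = \left(- \frac{9}{10} + 24 \sqrt{11}\right) - 156 = - \frac{1569}{10} + 24 \sqrt{11}$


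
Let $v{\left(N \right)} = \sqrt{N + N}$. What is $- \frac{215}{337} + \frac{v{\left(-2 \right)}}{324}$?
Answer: $- \frac{215}{337} + \frac{i}{162} \approx -0.63798 + 0.0061728 i$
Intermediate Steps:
$v{\left(N \right)} = \sqrt{2} \sqrt{N}$ ($v{\left(N \right)} = \sqrt{2 N} = \sqrt{2} \sqrt{N}$)
$- \frac{215}{337} + \frac{v{\left(-2 \right)}}{324} = - \frac{215}{337} + \frac{\sqrt{2} \sqrt{-2}}{324} = \left(-215\right) \frac{1}{337} + \sqrt{2} i \sqrt{2} \cdot \frac{1}{324} = - \frac{215}{337} + 2 i \frac{1}{324} = - \frac{215}{337} + \frac{i}{162}$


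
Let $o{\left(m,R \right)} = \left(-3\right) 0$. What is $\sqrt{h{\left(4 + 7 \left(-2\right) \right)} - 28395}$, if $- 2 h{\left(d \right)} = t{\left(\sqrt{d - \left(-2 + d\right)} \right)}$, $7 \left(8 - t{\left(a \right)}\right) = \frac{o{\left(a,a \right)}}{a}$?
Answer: $i \sqrt{28399} \approx 168.52 i$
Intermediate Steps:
$o{\left(m,R \right)} = 0$
$t{\left(a \right)} = 8$ ($t{\left(a \right)} = 8 - \frac{0 \frac{1}{a}}{7} = 8 - 0 = 8 + 0 = 8$)
$h{\left(d \right)} = -4$ ($h{\left(d \right)} = \left(- \frac{1}{2}\right) 8 = -4$)
$\sqrt{h{\left(4 + 7 \left(-2\right) \right)} - 28395} = \sqrt{-4 - 28395} = \sqrt{-28399} = i \sqrt{28399}$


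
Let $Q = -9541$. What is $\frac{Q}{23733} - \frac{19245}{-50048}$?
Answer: $- \frac{20766383}{1187789184} \approx -0.017483$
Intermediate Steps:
$\frac{Q}{23733} - \frac{19245}{-50048} = - \frac{9541}{23733} - \frac{19245}{-50048} = \left(-9541\right) \frac{1}{23733} - - \frac{19245}{50048} = - \frac{9541}{23733} + \frac{19245}{50048} = - \frac{20766383}{1187789184}$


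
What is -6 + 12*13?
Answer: 150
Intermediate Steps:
-6 + 12*13 = -6 + 156 = 150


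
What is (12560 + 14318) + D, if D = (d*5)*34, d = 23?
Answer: 30788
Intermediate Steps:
D = 3910 (D = (23*5)*34 = 115*34 = 3910)
(12560 + 14318) + D = (12560 + 14318) + 3910 = 26878 + 3910 = 30788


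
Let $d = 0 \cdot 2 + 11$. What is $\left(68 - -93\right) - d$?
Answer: $150$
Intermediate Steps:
$d = 11$ ($d = 0 + 11 = 11$)
$\left(68 - -93\right) - d = \left(68 - -93\right) - 11 = \left(68 + 93\right) - 11 = 161 - 11 = 150$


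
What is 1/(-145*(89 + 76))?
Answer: -1/23925 ≈ -4.1797e-5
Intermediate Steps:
1/(-145*(89 + 76)) = 1/(-145*165) = 1/(-23925) = -1/23925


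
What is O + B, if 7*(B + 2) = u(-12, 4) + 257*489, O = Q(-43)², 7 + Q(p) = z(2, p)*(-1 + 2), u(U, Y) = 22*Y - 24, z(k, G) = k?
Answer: 125898/7 ≈ 17985.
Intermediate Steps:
u(U, Y) = -24 + 22*Y
Q(p) = -5 (Q(p) = -7 + 2*(-1 + 2) = -7 + 2*1 = -7 + 2 = -5)
O = 25 (O = (-5)² = 25)
B = 125723/7 (B = -2 + ((-24 + 22*4) + 257*489)/7 = -2 + ((-24 + 88) + 125673)/7 = -2 + (64 + 125673)/7 = -2 + (⅐)*125737 = -2 + 125737/7 = 125723/7 ≈ 17960.)
O + B = 25 + 125723/7 = 125898/7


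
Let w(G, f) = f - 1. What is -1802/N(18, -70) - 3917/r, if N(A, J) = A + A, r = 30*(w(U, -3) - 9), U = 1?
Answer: -23407/585 ≈ -40.012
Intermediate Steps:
w(G, f) = -1 + f
r = -390 (r = 30*((-1 - 3) - 9) = 30*(-4 - 9) = 30*(-13) = -390)
N(A, J) = 2*A
-1802/N(18, -70) - 3917/r = -1802/(2*18) - 3917/(-390) = -1802/36 - 3917*(-1/390) = -1802*1/36 + 3917/390 = -901/18 + 3917/390 = -23407/585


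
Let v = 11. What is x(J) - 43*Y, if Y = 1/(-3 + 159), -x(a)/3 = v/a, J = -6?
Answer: 815/156 ≈ 5.2244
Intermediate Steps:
x(a) = -33/a
Y = 1/156 ≈ 0.0064103
x(J) - 43*Y = -33/(-6) - 43*1/156 = -33*(-⅙) - 43/156 = 11/2 - 43/156 = 815/156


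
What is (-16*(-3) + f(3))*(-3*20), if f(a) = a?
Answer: -3060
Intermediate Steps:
(-16*(-3) + f(3))*(-3*20) = (-16*(-3) + 3)*(-3*20) = (48 + 3)*(-60) = 51*(-60) = -3060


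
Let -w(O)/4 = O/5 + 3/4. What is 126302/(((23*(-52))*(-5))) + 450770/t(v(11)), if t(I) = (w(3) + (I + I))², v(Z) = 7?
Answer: 33811823699/5528510 ≈ 6115.9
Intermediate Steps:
w(O) = -3 - 4*O/5 (w(O) = -4*(O/5 + 3/4) = -4*(O*(⅕) + 3*(¼)) = -4*(O/5 + ¾) = -4*(¾ + O/5) = -3 - 4*O/5)
t(I) = (-27/5 + 2*I)² (t(I) = ((-3 - ⅘*3) + (I + I))² = ((-3 - 12/5) + 2*I)² = (-27/5 + 2*I)²)
126302/(((23*(-52))*(-5))) + 450770/t(v(11)) = 126302/(((23*(-52))*(-5))) + 450770/(((-27 + 10*7)²/25)) = 126302/((-1196*(-5))) + 450770/(((-27 + 70)²/25)) = 126302/5980 + 450770/(((1/25)*43²)) = 126302*(1/5980) + 450770/(((1/25)*1849)) = 63151/2990 + 450770/(1849/25) = 63151/2990 + 450770*(25/1849) = 63151/2990 + 11269250/1849 = 33811823699/5528510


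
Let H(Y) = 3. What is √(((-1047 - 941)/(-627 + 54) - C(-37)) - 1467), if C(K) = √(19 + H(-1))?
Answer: √(-480519519 - 328329*√22)/573 ≈ 38.317*I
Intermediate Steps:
C(K) = √22 (C(K) = √(19 + 3) = √22)
√(((-1047 - 941)/(-627 + 54) - C(-37)) - 1467) = √(((-1047 - 941)/(-627 + 54) - √22) - 1467) = √((-1988/(-573) - √22) - 1467) = √((-1988*(-1/573) - √22) - 1467) = √((1988/573 - √22) - 1467) = √(-838603/573 - √22)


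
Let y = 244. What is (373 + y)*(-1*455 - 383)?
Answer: -517046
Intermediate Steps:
(373 + y)*(-1*455 - 383) = (373 + 244)*(-1*455 - 383) = 617*(-455 - 383) = 617*(-838) = -517046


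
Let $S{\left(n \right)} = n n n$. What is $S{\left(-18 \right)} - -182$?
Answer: $-5650$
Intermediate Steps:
$S{\left(n \right)} = n^{3}$ ($S{\left(n \right)} = n^{2} n = n^{3}$)
$S{\left(-18 \right)} - -182 = \left(-18\right)^{3} - -182 = -5832 + 182 = -5650$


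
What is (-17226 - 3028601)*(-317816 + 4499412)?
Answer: -12736417999892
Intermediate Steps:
(-17226 - 3028601)*(-317816 + 4499412) = -3045827*4181596 = -12736417999892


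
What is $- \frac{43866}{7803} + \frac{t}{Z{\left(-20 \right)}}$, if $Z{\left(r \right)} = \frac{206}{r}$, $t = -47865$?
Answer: $\frac{414487528}{89301} \approx 4641.5$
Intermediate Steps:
$- \frac{43866}{7803} + \frac{t}{Z{\left(-20 \right)}} = - \frac{43866}{7803} - \frac{47865}{206 \frac{1}{-20}} = \left(-43866\right) \frac{1}{7803} - \frac{47865}{206 \left(- \frac{1}{20}\right)} = - \frac{4874}{867} - \frac{47865}{- \frac{103}{10}} = - \frac{4874}{867} - - \frac{478650}{103} = - \frac{4874}{867} + \frac{478650}{103} = \frac{414487528}{89301}$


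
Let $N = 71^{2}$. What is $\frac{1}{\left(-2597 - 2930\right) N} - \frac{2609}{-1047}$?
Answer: $\frac{72690931616}{29171102529} \approx 2.4919$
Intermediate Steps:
$N = 5041$
$\frac{1}{\left(-2597 - 2930\right) N} - \frac{2609}{-1047} = \frac{1}{\left(-2597 - 2930\right) 5041} - \frac{2609}{-1047} = \frac{1}{-5527} \cdot \frac{1}{5041} - - \frac{2609}{1047} = \left(- \frac{1}{5527}\right) \frac{1}{5041} + \frac{2609}{1047} = - \frac{1}{27861607} + \frac{2609}{1047} = \frac{72690931616}{29171102529}$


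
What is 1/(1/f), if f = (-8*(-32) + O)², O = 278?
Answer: 285156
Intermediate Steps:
f = 285156 (f = (-8*(-32) + 278)² = (256 + 278)² = 534² = 285156)
1/(1/f) = 1/(1/285156) = 285156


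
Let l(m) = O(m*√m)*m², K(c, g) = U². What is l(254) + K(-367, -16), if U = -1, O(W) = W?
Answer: 1 + 16387064*√254 ≈ 2.6117e+8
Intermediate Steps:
K(c, g) = 1 (K(c, g) = (-1)² = 1)
l(m) = m^(7/2) (l(m) = (m*√m)*m² = m^(3/2)*m² = m^(7/2))
l(254) + K(-367, -16) = 254^(7/2) + 1 = 16387064*√254 + 1 = 1 + 16387064*√254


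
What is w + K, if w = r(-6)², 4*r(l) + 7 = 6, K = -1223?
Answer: -19567/16 ≈ -1222.9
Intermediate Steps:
r(l) = -¼ (r(l) = -7/4 + (¼)*6 = -7/4 + 3/2 = -¼)
w = 1/16 (w = (-¼)² = 1/16 ≈ 0.062500)
w + K = 1/16 - 1223 = -19567/16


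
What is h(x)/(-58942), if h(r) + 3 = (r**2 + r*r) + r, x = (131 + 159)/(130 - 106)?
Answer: -21679/4243824 ≈ -0.0051084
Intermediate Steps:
x = 145/12 (x = 290/24 = 290*(1/24) = 145/12 ≈ 12.083)
h(r) = -3 + r + 2*r**2 (h(r) = -3 + ((r**2 + r*r) + r) = -3 + ((r**2 + r**2) + r) = -3 + (2*r**2 + r) = -3 + (r + 2*r**2) = -3 + r + 2*r**2)
h(x)/(-58942) = (-3 + 145/12 + 2*(145/12)**2)/(-58942) = (-3 + 145/12 + 2*(21025/144))*(-1/58942) = (-3 + 145/12 + 21025/72)*(-1/58942) = (21679/72)*(-1/58942) = -21679/4243824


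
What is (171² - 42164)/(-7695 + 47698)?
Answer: -12923/40003 ≈ -0.32305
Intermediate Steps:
(171² - 42164)/(-7695 + 47698) = (29241 - 42164)/40003 = -12923*1/40003 = -12923/40003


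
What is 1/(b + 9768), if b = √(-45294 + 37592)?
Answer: 4884/47710763 - I*√7702/95421526 ≈ 0.00010237 - 9.1972e-7*I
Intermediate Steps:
b = I*√7702 (b = √(-7702) = I*√7702 ≈ 87.761*I)
1/(b + 9768) = 1/(I*√7702 + 9768) = 1/(9768 + I*√7702)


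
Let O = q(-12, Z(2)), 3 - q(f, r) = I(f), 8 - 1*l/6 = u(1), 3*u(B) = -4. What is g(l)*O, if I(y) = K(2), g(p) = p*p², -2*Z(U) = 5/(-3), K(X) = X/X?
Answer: 351232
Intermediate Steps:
K(X) = 1
Z(U) = ⅚ (Z(U) = -5/(2*(-3)) = -5*(-1)/(2*3) = -½*(-5/3) = ⅚)
u(B) = -4/3 (u(B) = (⅓)*(-4) = -4/3)
l = 56 (l = 48 - 6*(-4/3) = 48 + 8 = 56)
g(p) = p³
I(y) = 1
q(f, r) = 2 (q(f, r) = 3 - 1*1 = 3 - 1 = 2)
O = 2
g(l)*O = 56³*2 = 175616*2 = 351232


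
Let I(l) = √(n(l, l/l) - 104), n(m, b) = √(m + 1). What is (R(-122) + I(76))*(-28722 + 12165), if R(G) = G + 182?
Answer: -993420 - 16557*I*√(104 - √77) ≈ -9.9342e+5 - 1.6157e+5*I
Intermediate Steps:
R(G) = 182 + G
n(m, b) = √(1 + m)
I(l) = √(-104 + √(1 + l)) (I(l) = √(√(1 + l) - 104) = √(-104 + √(1 + l)))
(R(-122) + I(76))*(-28722 + 12165) = ((182 - 122) + √(-104 + √(1 + 76)))*(-28722 + 12165) = (60 + √(-104 + √77))*(-16557) = -993420 - 16557*√(-104 + √77)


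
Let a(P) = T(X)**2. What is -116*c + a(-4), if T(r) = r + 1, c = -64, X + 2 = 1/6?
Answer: 267289/36 ≈ 7424.7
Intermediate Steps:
X = -11/6 (X = -2 + 1/6 = -11/6 ≈ -1.8333)
T(r) = 1 + r
a(P) = 25/36 (a(P) = (1 - 11/6)**2 = (-5/6)**2 = 25/36)
-116*c + a(-4) = -116*(-64) + 25/36 = 7424 + 25/36 = 267289/36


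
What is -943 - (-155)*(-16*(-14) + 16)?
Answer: 36257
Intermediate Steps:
-943 - (-155)*(-16*(-14) + 16) = -943 - (-155)*(224 + 16) = -943 - (-155)*240 = -943 - 155*(-240) = -943 + 37200 = 36257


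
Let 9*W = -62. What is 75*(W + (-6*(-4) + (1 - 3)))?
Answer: 3400/3 ≈ 1133.3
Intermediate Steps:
W = -62/9 (W = (⅑)*(-62) = -62/9 ≈ -6.8889)
75*(W + (-6*(-4) + (1 - 3))) = 75*(-62/9 + (-6*(-4) + (1 - 3))) = 75*(-62/9 + (24 - 2)) = 75*(-62/9 + 22) = 75*(136/9) = 3400/3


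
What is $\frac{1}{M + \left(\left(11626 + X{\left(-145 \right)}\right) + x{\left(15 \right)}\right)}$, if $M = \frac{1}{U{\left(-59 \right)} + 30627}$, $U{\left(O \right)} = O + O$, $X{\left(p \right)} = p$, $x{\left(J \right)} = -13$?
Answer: $\frac{30509}{349877213} \approx 8.7199 \cdot 10^{-5}$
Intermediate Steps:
$U{\left(O \right)} = 2 O$
$M = \frac{1}{30509}$ ($M = \frac{1}{2 \left(-59\right) + 30627} = \frac{1}{-118 + 30627} = \frac{1}{30509} \approx 3.2777 \cdot 10^{-5}$)
$\frac{1}{M + \left(\left(11626 + X{\left(-145 \right)}\right) + x{\left(15 \right)}\right)} = \frac{1}{\frac{1}{30509} + \left(\left(11626 - 145\right) - 13\right)} = \frac{1}{\frac{1}{30509} + \left(11481 - 13\right)} = \frac{1}{\frac{1}{30509} + 11468} = \frac{1}{\frac{349877213}{30509}} = \frac{30509}{349877213}$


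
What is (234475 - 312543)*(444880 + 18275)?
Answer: -36157584540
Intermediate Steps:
(234475 - 312543)*(444880 + 18275) = -78068*463155 = -36157584540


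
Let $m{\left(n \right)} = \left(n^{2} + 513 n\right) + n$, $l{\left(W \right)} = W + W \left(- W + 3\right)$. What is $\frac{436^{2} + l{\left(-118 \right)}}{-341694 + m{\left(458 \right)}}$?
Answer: $\frac{87850}{51741} \approx 1.6979$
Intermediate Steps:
$l{\left(W \right)} = W + W \left(3 - W\right)$
$m{\left(n \right)} = n^{2} + 514 n$
$\frac{436^{2} + l{\left(-118 \right)}}{-341694 + m{\left(458 \right)}} = \frac{436^{2} - 118 \left(4 - -118\right)}{-341694 + 458 \left(514 + 458\right)} = \frac{190096 - 118 \left(4 + 118\right)}{-341694 + 458 \cdot 972} = \frac{190096 - 14396}{-341694 + 445176} = \frac{190096 - 14396}{103482} = 175700 \cdot \frac{1}{103482} = \frac{87850}{51741}$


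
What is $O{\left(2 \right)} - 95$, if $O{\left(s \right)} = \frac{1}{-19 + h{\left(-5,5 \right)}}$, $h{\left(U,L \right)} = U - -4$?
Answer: $- \frac{1901}{20} \approx -95.05$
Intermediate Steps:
$h{\left(U,L \right)} = 4 + U$ ($h{\left(U,L \right)} = U + 4 = 4 + U$)
$O{\left(s \right)} = - \frac{1}{20}$ ($O{\left(s \right)} = \frac{1}{-19 + \left(4 - 5\right)} = \frac{1}{-19 - 1} = \frac{1}{-20} = - \frac{1}{20}$)
$O{\left(2 \right)} - 95 = - \frac{1}{20} - 95 = - \frac{1901}{20}$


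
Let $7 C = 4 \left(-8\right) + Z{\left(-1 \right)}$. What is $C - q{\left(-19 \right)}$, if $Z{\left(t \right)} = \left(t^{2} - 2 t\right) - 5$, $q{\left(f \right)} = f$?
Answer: $\frac{99}{7} \approx 14.143$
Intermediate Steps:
$Z{\left(t \right)} = -5 + t^{2} - 2 t$
$C = - \frac{34}{7}$ ($C = \frac{4 \left(-8\right) - \left(3 - 1\right)}{7} = \frac{-32 + \left(-5 + 1 + 2\right)}{7} = \frac{-32 - 2}{7} = \frac{1}{7} \left(-34\right) = - \frac{34}{7} \approx -4.8571$)
$C - q{\left(-19 \right)} = - \frac{34}{7} - -19 = - \frac{34}{7} + 19 = \frac{99}{7}$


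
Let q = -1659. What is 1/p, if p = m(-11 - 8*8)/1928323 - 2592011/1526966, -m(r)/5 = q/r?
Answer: -14722418290090/24992016549963 ≈ -0.58908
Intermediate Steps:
m(r) = 8295/r (m(r) = -(-8295)/r = 8295/r)
p = -24992016549963/14722418290090 (p = (8295/(-11 - 8*8))/1928323 - 2592011/1526966 = (8295/(-11 - 64))*(1/1928323) - 2592011*1/1526966 = (8295/(-75))*(1/1928323) - 2592011/1526966 = (8295*(-1/75))*(1/1928323) - 2592011/1526966 = -553/5*1/1928323 - 2592011/1526966 = -553/9641615 - 2592011/1526966 = -24992016549963/14722418290090 ≈ -1.6975)
1/p = 1/(-24992016549963/14722418290090) = -14722418290090/24992016549963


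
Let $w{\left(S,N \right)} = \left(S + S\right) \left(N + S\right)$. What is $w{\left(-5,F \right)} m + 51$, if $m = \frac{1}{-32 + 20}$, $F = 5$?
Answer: $51$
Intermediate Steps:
$m = - \frac{1}{12}$ ($m = \frac{1}{-12} = - \frac{1}{12} \approx -0.083333$)
$w{\left(S,N \right)} = 2 S \left(N + S\right)$
$w{\left(-5,F \right)} m + 51 = 2 \left(-5\right) \left(5 - 5\right) \left(- \frac{1}{12}\right) + 51 = 2 \left(-5\right) 0 \left(- \frac{1}{12}\right) + 51 = 0 \left(- \frac{1}{12}\right) + 51 = 0 + 51 = 51$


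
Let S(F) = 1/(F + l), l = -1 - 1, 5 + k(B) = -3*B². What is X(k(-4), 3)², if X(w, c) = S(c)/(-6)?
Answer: 1/36 ≈ 0.027778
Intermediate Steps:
k(B) = -5 - 3*B²
l = -2
S(F) = 1/(-2 + F) (S(F) = 1/(F - 2) = 1/(-2 + F))
X(w, c) = -1/(6*(-2 + c)) (X(w, c) = 1/((-2 + c)*(-6)) = -⅙/(-2 + c) = -1/(6*(-2 + c)))
X(k(-4), 3)² = (-1/(-12 + 6*3))² = (-1/(-12 + 18))² = (-1/6)² = (-1*⅙)² = (-⅙)² = 1/36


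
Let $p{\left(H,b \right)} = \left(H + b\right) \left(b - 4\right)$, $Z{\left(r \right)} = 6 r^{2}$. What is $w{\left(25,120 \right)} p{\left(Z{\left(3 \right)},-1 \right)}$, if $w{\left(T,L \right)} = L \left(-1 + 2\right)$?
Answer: $-31800$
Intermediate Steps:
$w{\left(T,L \right)} = L$ ($w{\left(T,L \right)} = L 1 = L$)
$p{\left(H,b \right)} = \left(-4 + b\right) \left(H + b\right)$ ($p{\left(H,b \right)} = \left(H + b\right) \left(-4 + b\right) = \left(-4 + b\right) \left(H + b\right)$)
$w{\left(25,120 \right)} p{\left(Z{\left(3 \right)},-1 \right)} = 120 \left(\left(-1\right)^{2} - 4 \cdot 6 \cdot 3^{2} - -4 + 6 \cdot 3^{2} \left(-1\right)\right) = 120 \left(1 - 4 \cdot 6 \cdot 9 + 4 + 6 \cdot 9 \left(-1\right)\right) = 120 \left(1 - 216 + 4 + 54 \left(-1\right)\right) = 120 \left(1 - 216 + 4 - 54\right) = 120 \left(-265\right) = -31800$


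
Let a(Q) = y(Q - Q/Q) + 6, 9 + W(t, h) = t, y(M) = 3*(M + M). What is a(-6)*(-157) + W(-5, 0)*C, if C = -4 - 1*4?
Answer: 5764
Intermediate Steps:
y(M) = 6*M (y(M) = 3*(2*M) = 6*M)
W(t, h) = -9 + t
a(Q) = 6*Q (a(Q) = 6*(Q - Q/Q) + 6 = 6*(Q - 1*1) + 6 = 6*(Q - 1) + 6 = 6*(-1 + Q) + 6 = (-6 + 6*Q) + 6 = 6*Q)
C = -8 (C = -4 - 4 = -8)
a(-6)*(-157) + W(-5, 0)*C = (6*(-6))*(-157) + (-9 - 5)*(-8) = -36*(-157) - 14*(-8) = 5652 + 112 = 5764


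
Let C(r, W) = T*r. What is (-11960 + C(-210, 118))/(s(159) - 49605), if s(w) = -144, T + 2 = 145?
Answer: 41990/49749 ≈ 0.84404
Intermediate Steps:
T = 143 (T = -2 + 145 = 143)
C(r, W) = 143*r
(-11960 + C(-210, 118))/(s(159) - 49605) = (-11960 + 143*(-210))/(-144 - 49605) = (-11960 - 30030)/(-49749) = -41990*(-1/49749) = 41990/49749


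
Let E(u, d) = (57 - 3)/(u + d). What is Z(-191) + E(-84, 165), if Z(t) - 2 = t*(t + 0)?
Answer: 109451/3 ≈ 36484.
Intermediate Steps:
E(u, d) = 54/(d + u)
Z(t) = 2 + t**2 (Z(t) = 2 + t*(t + 0) = 2 + t*t = 2 + t**2)
Z(-191) + E(-84, 165) = (2 + (-191)**2) + 54/(165 - 84) = (2 + 36481) + 54/81 = 36483 + 54*(1/81) = 36483 + 2/3 = 109451/3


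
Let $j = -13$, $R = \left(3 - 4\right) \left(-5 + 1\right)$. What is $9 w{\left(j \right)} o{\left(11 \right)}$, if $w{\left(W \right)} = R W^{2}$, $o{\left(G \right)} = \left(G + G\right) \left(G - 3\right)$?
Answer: $1070784$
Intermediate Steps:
$R = 4$ ($R = \left(-1\right) \left(-4\right) = 4$)
$o{\left(G \right)} = 2 G \left(-3 + G\right)$
$w{\left(W \right)} = 4 W^{2}$
$9 w{\left(j \right)} o{\left(11 \right)} = 9 \cdot 4 \left(-13\right)^{2} \cdot 2 \cdot 11 \left(-3 + 11\right) = 9 \cdot 4 \cdot 169 \cdot 2 \cdot 11 \cdot 8 = 9 \cdot 676 \cdot 176 = 6084 \cdot 176 = 1070784$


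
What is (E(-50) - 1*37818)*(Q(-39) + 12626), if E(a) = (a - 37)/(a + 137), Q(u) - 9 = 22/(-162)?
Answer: -38704872256/81 ≈ -4.7784e+8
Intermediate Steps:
Q(u) = 718/81 (Q(u) = 9 + 22/(-162) = 9 + 22*(-1/162) = 9 - 11/81 = 718/81)
E(a) = (-37 + a)/(137 + a)
(E(-50) - 1*37818)*(Q(-39) + 12626) = ((-37 - 50)/(137 - 50) - 1*37818)*(718/81 + 12626) = (-87/87 - 37818)*(1023424/81) = ((1/87)*(-87) - 37818)*(1023424/81) = (-1 - 37818)*(1023424/81) = -37819*1023424/81 = -38704872256/81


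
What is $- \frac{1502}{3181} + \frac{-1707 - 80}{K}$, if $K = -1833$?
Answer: $\frac{2931281}{5830773} \approx 0.50273$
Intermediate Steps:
$- \frac{1502}{3181} + \frac{-1707 - 80}{K} = - \frac{1502}{3181} + \frac{-1707 - 80}{-1833} = \left(-1502\right) \frac{1}{3181} + \left(-1707 - 80\right) \left(- \frac{1}{1833}\right) = - \frac{1502}{3181} - - \frac{1787}{1833} = - \frac{1502}{3181} + \frac{1787}{1833} = \frac{2931281}{5830773}$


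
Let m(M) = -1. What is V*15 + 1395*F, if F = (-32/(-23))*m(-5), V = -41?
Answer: -58785/23 ≈ -2555.9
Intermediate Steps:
F = -32/23 (F = -32/(-23)*(-1) = -32*(-1/23)*(-1) = (32/23)*(-1) = -32/23 ≈ -1.3913)
V*15 + 1395*F = -41*15 + 1395*(-32/23) = -615 - 44640/23 = -58785/23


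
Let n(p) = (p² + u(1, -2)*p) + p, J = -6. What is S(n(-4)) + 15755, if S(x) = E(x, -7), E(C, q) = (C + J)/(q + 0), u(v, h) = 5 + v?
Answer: 110303/7 ≈ 15758.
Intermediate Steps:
n(p) = p² + 7*p (n(p) = (p² + (5 + 1)*p) + p = (p² + 6*p) + p = p² + 7*p)
E(C, q) = (-6 + C)/q (E(C, q) = (C - 6)/(q + 0) = (-6 + C)/q)
S(x) = 6/7 - x/7 (S(x) = (-6 + x)/(-7) = -(-6 + x)/7 = 6/7 - x/7)
S(n(-4)) + 15755 = (6/7 - (-4)*(7 - 4)/7) + 15755 = (6/7 - (-4)*3/7) + 15755 = (6/7 - ⅐*(-12)) + 15755 = (6/7 + 12/7) + 15755 = 18/7 + 15755 = 110303/7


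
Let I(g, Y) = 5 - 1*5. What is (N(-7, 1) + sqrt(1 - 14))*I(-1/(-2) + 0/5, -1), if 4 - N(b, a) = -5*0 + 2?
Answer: 0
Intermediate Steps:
N(b, a) = 2 (N(b, a) = 4 - (-5*0 + 2) = 4 - (0 + 2) = 4 - 1*2 = 4 - 2 = 2)
I(g, Y) = 0 (I(g, Y) = 5 - 5 = 0)
(N(-7, 1) + sqrt(1 - 14))*I(-1/(-2) + 0/5, -1) = (2 + sqrt(1 - 14))*0 = (2 + sqrt(-13))*0 = (2 + I*sqrt(13))*0 = 0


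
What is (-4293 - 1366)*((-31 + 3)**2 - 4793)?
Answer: 22686931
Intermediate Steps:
(-4293 - 1366)*((-31 + 3)**2 - 4793) = -5659*((-28)**2 - 4793) = -5659*(784 - 4793) = -5659*(-4009) = 22686931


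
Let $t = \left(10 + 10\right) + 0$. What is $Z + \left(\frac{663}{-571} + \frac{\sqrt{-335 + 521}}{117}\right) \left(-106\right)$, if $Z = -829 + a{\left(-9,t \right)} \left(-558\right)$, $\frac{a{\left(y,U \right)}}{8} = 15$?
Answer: $- \frac{38637241}{571} - \frac{106 \sqrt{186}}{117} \approx -67678.0$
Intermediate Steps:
$t = 20$ ($t = 20 + 0 = 20$)
$a{\left(y,U \right)} = 120$ ($a{\left(y,U \right)} = 8 \cdot 15 = 120$)
$Z = -67789$ ($Z = -829 + 120 \left(-558\right) = -829 - 66960 = -67789$)
$Z + \left(\frac{663}{-571} + \frac{\sqrt{-335 + 521}}{117}\right) \left(-106\right) = -67789 + \left(\frac{663}{-571} + \frac{\sqrt{-335 + 521}}{117}\right) \left(-106\right) = -67789 + \left(663 \left(- \frac{1}{571}\right) + \sqrt{186} \cdot \frac{1}{117}\right) \left(-106\right) = -67789 + \left(- \frac{663}{571} + \frac{\sqrt{186}}{117}\right) \left(-106\right) = -67789 + \left(\frac{70278}{571} - \frac{106 \sqrt{186}}{117}\right) = - \frac{38637241}{571} - \frac{106 \sqrt{186}}{117}$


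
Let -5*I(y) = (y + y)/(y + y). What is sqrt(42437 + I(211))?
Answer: 6*sqrt(29470)/5 ≈ 206.00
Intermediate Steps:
I(y) = -1/5 (I(y) = -(y + y)/(5*(y + y)) = -2*y/(5*(2*y)) = -2*y*1/(2*y)/5 = -1/5*1 = -1/5)
sqrt(42437 + I(211)) = sqrt(42437 - 1/5) = sqrt(212184/5) = 6*sqrt(29470)/5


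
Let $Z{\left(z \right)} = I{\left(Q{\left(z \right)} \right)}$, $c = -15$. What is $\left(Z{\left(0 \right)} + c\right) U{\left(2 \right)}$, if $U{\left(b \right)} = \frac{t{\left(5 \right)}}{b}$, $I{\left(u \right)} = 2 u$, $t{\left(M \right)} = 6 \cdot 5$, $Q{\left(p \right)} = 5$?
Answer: $-75$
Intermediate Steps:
$t{\left(M \right)} = 30$
$Z{\left(z \right)} = 10$ ($Z{\left(z \right)} = 2 \cdot 5 = 10$)
$U{\left(b \right)} = \frac{30}{b}$
$\left(Z{\left(0 \right)} + c\right) U{\left(2 \right)} = \left(10 - 15\right) \frac{30}{2} = - 5 \cdot 30 \cdot \frac{1}{2} = \left(-5\right) 15 = -75$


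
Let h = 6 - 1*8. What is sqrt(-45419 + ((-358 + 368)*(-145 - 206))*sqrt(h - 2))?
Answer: sqrt(-45419 - 7020*I) ≈ 16.421 - 213.75*I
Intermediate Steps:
h = -2 (h = 6 - 8 = -2)
sqrt(-45419 + ((-358 + 368)*(-145 - 206))*sqrt(h - 2)) = sqrt(-45419 + ((-358 + 368)*(-145 - 206))*sqrt(-2 - 2)) = sqrt(-45419 + (10*(-351))*sqrt(-4)) = sqrt(-45419 - 7020*I)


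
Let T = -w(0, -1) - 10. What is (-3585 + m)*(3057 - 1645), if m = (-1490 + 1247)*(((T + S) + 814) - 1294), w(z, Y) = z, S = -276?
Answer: 257764836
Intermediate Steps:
T = -10 (T = -1*0 - 10 = 0 - 10 = -10)
m = 186138 (m = (-1490 + 1247)*(((-10 - 276) + 814) - 1294) = -243*((-286 + 814) - 1294) = -243*(528 - 1294) = -243*(-766) = 186138)
(-3585 + m)*(3057 - 1645) = (-3585 + 186138)*(3057 - 1645) = 182553*1412 = 257764836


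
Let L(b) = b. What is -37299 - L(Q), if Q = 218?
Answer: -37517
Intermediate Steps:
-37299 - L(Q) = -37299 - 1*218 = -37299 - 218 = -37517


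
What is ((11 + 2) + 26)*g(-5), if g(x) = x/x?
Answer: 39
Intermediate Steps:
g(x) = 1
((11 + 2) + 26)*g(-5) = ((11 + 2) + 26)*1 = (13 + 26)*1 = 39*1 = 39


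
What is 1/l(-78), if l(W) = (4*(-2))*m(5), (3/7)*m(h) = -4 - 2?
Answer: 1/112 ≈ 0.0089286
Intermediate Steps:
m(h) = -14 (m(h) = 7*(-4 - 2)/3 = (7/3)*(-6) = -14)
l(W) = 112 (l(W) = (4*(-2))*(-14) = -8*(-14) = 112)
1/l(-78) = 1/112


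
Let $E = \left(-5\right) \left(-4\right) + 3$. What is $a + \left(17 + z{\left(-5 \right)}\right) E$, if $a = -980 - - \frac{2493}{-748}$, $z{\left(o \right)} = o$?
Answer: $- \frac{529085}{748} \approx -707.33$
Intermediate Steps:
$E = 23$ ($E = 20 + 3 = 23$)
$a = - \frac{735533}{748}$ ($a = -980 - \left(-2493\right) \left(- \frac{1}{748}\right) = -980 - \frac{2493}{748} = - \frac{735533}{748} \approx -983.33$)
$a + \left(17 + z{\left(-5 \right)}\right) E = - \frac{735533}{748} + \left(17 - 5\right) 23 = - \frac{735533}{748} + 12 \cdot 23 = - \frac{735533}{748} + 276 = - \frac{529085}{748}$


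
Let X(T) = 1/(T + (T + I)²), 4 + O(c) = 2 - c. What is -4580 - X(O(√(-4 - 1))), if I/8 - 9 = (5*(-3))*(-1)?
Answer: (-165305941*I - 1744980*√5)/(3*(127*√5 + 12031*I)) ≈ -4580.0 - 6.2585e-7*I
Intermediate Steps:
I = 192 (I = 72 + 8*((5*(-3))*(-1)) = 72 + 8*(-15*(-1)) = 72 + 8*15 = 72 + 120 = 192)
O(c) = -2 - c (O(c) = -4 + (2 - c) = -2 - c)
X(T) = 1/(T + (192 + T)²) (X(T) = 1/(T + (T + 192)²) = 1/(T + (192 + T)²))
-4580 - X(O(√(-4 - 1))) = -4580 - 1/((-2 - √(-4 - 1)) + (192 + (-2 - √(-4 - 1)))²) = -4580 - 1/((-2 - √(-5)) + (192 + (-2 - √(-5)))²) = -4580 - 1/((-2 - I*√5) + (192 + (-2 - I*√5))²) = -4580 - 1/((-2 - I*√5) + (190 - I*√5)²) = -4580 - 1/(-2 + (190 - I*√5)² - I*√5)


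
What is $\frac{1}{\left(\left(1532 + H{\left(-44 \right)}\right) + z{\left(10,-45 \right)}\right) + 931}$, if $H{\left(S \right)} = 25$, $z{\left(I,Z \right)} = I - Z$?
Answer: $\frac{1}{2543} \approx 0.00039324$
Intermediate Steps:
$\frac{1}{\left(\left(1532 + H{\left(-44 \right)}\right) + z{\left(10,-45 \right)}\right) + 931} = \frac{1}{\left(\left(1532 + 25\right) + \left(10 - -45\right)\right) + 931} = \frac{1}{\left(1557 + \left(10 + 45\right)\right) + 931} = \frac{1}{\left(1557 + 55\right) + 931} = \frac{1}{1612 + 931} = \frac{1}{2543}$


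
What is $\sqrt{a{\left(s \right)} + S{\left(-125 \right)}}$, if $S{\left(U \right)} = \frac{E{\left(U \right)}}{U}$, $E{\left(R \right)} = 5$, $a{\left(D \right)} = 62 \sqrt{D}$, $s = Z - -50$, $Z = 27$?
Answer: $\frac{\sqrt{-1 + 1550 \sqrt{77}}}{5} \approx 23.324$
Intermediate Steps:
$s = 77$ ($s = 27 - -50 = 27 + 50 = 77$)
$S{\left(U \right)} = \frac{5}{U}$
$\sqrt{a{\left(s \right)} + S{\left(-125 \right)}} = \sqrt{62 \sqrt{77} + \frac{5}{-125}} = \sqrt{62 \sqrt{77} + 5 \left(- \frac{1}{125}\right)} = \sqrt{62 \sqrt{77} - \frac{1}{25}} = \sqrt{- \frac{1}{25} + 62 \sqrt{77}}$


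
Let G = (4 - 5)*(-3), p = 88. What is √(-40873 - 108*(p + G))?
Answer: I*√50701 ≈ 225.17*I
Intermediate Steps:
G = 3 (G = -1*(-3) = 3)
√(-40873 - 108*(p + G)) = √(-40873 - 108*(88 + 3)) = √(-40873 - 108*91) = √(-40873 - 9828) = √(-50701) = I*√50701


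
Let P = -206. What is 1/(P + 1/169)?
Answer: -169/34813 ≈ -0.0048545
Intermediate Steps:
1/(P + 1/169) = 1/(-206 + 1/169) = 1/(-34813/169) = -169/34813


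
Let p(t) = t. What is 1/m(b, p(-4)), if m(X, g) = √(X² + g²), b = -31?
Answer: √977/977 ≈ 0.031993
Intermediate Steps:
1/m(b, p(-4)) = 1/(√((-31)² + (-4)²)) = 1/(√(961 + 16)) = 1/(√977) = √977/977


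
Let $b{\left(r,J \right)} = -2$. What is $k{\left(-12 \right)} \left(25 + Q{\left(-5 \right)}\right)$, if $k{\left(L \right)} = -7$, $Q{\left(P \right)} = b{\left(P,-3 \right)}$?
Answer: $-161$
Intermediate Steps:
$Q{\left(P \right)} = -2$
$k{\left(-12 \right)} \left(25 + Q{\left(-5 \right)}\right) = - 7 \left(25 - 2\right) = \left(-7\right) 23 = -161$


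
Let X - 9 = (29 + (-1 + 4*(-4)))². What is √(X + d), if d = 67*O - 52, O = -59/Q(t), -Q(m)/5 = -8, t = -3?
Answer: √870/20 ≈ 1.4748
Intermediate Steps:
Q(m) = 40 (Q(m) = -5*(-8) = 40)
O = -59/40 ≈ -1.4750
d = -6033/40 (d = 67*(-59/40) - 52 = -3953/40 - 52 = -6033/40 ≈ -150.82)
X = 153 (X = 9 + (29 + (-1 + 4*(-4)))² = 9 + (29 + (-1 - 16))² = 9 + (29 - 17)² = 9 + 12² = 9 + 144 = 153)
√(X + d) = √(153 - 6033/40) = √(87/40) = √870/20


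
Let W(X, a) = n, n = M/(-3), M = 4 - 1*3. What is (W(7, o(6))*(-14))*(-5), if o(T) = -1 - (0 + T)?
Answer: -70/3 ≈ -23.333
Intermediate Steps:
M = 1 (M = 4 - 3 = 1)
o(T) = -1 - T
n = -⅓ (n = 1/(-3) = 1*(-⅓) = -⅓ ≈ -0.33333)
W(X, a) = -⅓
(W(7, o(6))*(-14))*(-5) = -⅓*(-14)*(-5) = (14/3)*(-5) = -70/3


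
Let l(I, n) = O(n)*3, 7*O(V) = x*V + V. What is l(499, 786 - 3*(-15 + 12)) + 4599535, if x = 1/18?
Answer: 64398525/14 ≈ 4.5999e+6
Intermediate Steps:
x = 1/18 ≈ 0.055556
O(V) = 19*V/126 (O(V) = (V/18 + V)/7 = (19*V/18)/7 = 19*V/126)
l(I, n) = 19*n/42 (l(I, n) = (19*n/126)*3 = 19*n/42)
l(499, 786 - 3*(-15 + 12)) + 4599535 = 19*(786 - 3*(-15 + 12))/42 + 4599535 = 19*(786 - 3*(-3))/42 + 4599535 = 19*(786 + 9)/42 + 4599535 = (19/42)*795 + 4599535 = 5035/14 + 4599535 = 64398525/14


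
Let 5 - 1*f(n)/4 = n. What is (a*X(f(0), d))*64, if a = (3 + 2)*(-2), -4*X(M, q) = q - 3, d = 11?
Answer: 1280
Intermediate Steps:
f(n) = 20 - 4*n
X(M, q) = ¾ - q/4 (X(M, q) = -(q - 3)/4 = -(-3 + q)/4 = ¾ - q/4)
a = -10 (a = 5*(-2) = -10)
(a*X(f(0), d))*64 = -10*(¾ - ¼*11)*64 = -10*(¾ - 11/4)*64 = -10*(-2)*64 = 20*64 = 1280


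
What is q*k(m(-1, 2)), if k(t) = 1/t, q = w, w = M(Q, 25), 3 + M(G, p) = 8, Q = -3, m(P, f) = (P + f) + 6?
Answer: 5/7 ≈ 0.71429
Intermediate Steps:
m(P, f) = 6 + P + f
M(G, p) = 5 (M(G, p) = -3 + 8 = 5)
w = 5
q = 5
q*k(m(-1, 2)) = 5/(6 - 1 + 2) = 5/7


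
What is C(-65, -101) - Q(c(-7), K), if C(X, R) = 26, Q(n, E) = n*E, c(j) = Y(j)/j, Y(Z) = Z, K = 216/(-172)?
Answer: 1172/43 ≈ 27.256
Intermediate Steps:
K = -54/43 (K = 216*(-1/172) = -54/43 ≈ -1.2558)
c(j) = 1 (c(j) = j/j = 1)
Q(n, E) = E*n
C(-65, -101) - Q(c(-7), K) = 26 - (-54)/43 = 26 - 1*(-54/43) = 26 + 54/43 = 1172/43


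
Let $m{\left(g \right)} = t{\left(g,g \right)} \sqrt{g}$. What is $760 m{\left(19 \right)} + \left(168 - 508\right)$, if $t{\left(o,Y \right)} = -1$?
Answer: $-340 - 760 \sqrt{19} \approx -3652.8$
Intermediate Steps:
$m{\left(g \right)} = - \sqrt{g}$
$760 m{\left(19 \right)} + \left(168 - 508\right) = 760 \left(- \sqrt{19}\right) + \left(168 - 508\right) = - 760 \sqrt{19} + \left(168 - 508\right) = - 760 \sqrt{19} - 340 = -340 - 760 \sqrt{19}$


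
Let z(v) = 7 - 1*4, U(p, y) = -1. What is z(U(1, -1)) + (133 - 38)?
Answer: 98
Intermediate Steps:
z(v) = 3 (z(v) = 7 - 4 = 3)
z(U(1, -1)) + (133 - 38) = 3 + (133 - 38) = 3 + 95 = 98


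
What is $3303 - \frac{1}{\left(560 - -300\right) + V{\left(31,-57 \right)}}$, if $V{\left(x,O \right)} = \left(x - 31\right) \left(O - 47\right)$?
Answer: $\frac{2840579}{860} \approx 3303.0$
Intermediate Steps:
$V{\left(x,O \right)} = \left(-47 + O\right) \left(-31 + x\right)$ ($V{\left(x,O \right)} = \left(-31 + x\right) \left(-47 + O\right) = \left(-47 + O\right) \left(-31 + x\right)$)
$3303 - \frac{1}{\left(560 - -300\right) + V{\left(31,-57 \right)}} = 3303 - \frac{1}{\left(560 - -300\right) - 0} = 3303 - \frac{1}{\left(560 + 300\right) + \left(1457 - 1457 + 1767 - 1767\right)} = 3303 - \frac{1}{860 + 0} = 3303 - \frac{1}{860} = \frac{2840579}{860}$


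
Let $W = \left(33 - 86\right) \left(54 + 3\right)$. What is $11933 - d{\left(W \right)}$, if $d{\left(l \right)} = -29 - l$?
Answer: $8941$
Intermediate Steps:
$W = -3021$ ($W = \left(-53\right) 57 = -3021$)
$11933 - d{\left(W \right)} = 11933 - \left(-29 - -3021\right) = 11933 - \left(-29 + 3021\right) = 11933 - 2992 = 8941$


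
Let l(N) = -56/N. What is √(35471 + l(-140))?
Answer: √886785/5 ≈ 188.34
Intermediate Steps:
√(35471 + l(-140)) = √(35471 - 56/(-140)) = √(35471 - 56*(-1/140)) = √(35471 + ⅖) = √(177357/5) = √886785/5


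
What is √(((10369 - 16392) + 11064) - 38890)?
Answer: 3*I*√3761 ≈ 183.98*I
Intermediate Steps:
√(((10369 - 16392) + 11064) - 38890) = √((-6023 + 11064) - 38890) = √(5041 - 38890) = √(-33849) = 3*I*√3761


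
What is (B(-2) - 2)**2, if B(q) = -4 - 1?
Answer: 49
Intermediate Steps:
B(q) = -5
(B(-2) - 2)**2 = (-5 - 2)**2 = (-7)**2 = 49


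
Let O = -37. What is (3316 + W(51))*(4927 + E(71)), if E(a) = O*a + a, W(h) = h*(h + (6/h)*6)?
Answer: 14114563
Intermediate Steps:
W(h) = h*(h + 36/h)
E(a) = -36*a (E(a) = -37*a + a = -36*a)
(3316 + W(51))*(4927 + E(71)) = (3316 + (36 + 51²))*(4927 - 36*71) = (3316 + (36 + 2601))*(4927 - 2556) = (3316 + 2637)*2371 = 5953*2371 = 14114563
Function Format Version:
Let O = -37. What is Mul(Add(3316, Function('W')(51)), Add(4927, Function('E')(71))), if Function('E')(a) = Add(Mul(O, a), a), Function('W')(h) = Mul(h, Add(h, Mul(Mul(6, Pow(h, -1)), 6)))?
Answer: 14114563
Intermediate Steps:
Function('W')(h) = Mul(h, Add(h, Mul(36, Pow(h, -1))))
Function('E')(a) = Mul(-36, a) (Function('E')(a) = Add(Mul(-37, a), a) = Mul(-36, a))
Mul(Add(3316, Function('W')(51)), Add(4927, Function('E')(71))) = Mul(Add(3316, Add(36, Pow(51, 2))), Add(4927, Mul(-36, 71))) = Mul(Add(3316, Add(36, 2601)), Add(4927, -2556)) = Mul(Add(3316, 2637), 2371) = Mul(5953, 2371) = 14114563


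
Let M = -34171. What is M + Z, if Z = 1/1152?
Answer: -39364991/1152 ≈ -34171.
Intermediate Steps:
Z = 1/1152 ≈ 0.00086806
M + Z = -34171 + 1/1152 = -39364991/1152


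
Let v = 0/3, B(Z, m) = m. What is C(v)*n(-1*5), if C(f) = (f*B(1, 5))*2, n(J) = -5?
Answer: 0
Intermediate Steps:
v = 0 (v = 0*(1/3) = 0)
C(f) = 10*f (C(f) = (f*5)*2 = (5*f)*2 = 10*f)
C(v)*n(-1*5) = (10*0)*(-5) = 0*(-5) = 0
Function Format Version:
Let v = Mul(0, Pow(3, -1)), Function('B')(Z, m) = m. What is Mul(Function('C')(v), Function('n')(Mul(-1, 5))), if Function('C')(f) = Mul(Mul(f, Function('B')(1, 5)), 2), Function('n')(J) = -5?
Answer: 0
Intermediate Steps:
v = 0 (v = Mul(0, Rational(1, 3)) = 0)
Function('C')(f) = Mul(10, f) (Function('C')(f) = Mul(Mul(f, 5), 2) = Mul(Mul(5, f), 2) = Mul(10, f))
Mul(Function('C')(v), Function('n')(Mul(-1, 5))) = Mul(Mul(10, 0), -5) = Mul(0, -5) = 0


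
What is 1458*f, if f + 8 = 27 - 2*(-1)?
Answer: 30618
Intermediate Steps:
f = 21 (f = -8 + (27 - 2*(-1)) = -8 + (27 + 2) = -8 + 29 = 21)
1458*f = 1458*21 = 30618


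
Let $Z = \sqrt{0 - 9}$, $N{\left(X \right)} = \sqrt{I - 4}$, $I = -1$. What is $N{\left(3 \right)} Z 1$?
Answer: $- 3 \sqrt{5} \approx -6.7082$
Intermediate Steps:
$N{\left(X \right)} = i \sqrt{5}$ ($N{\left(X \right)} = \sqrt{-1 - 4} = \sqrt{-5} = i \sqrt{5}$)
$Z = 3 i$ ($Z = \sqrt{-9} = 3 i \approx 3.0 i$)
$N{\left(3 \right)} Z 1 = i \sqrt{5} \cdot 3 i 1 = - 3 \sqrt{5} \cdot 1 = - 3 \sqrt{5}$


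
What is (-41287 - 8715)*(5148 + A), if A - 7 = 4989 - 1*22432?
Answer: 614424576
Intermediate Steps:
A = -17436 (A = 7 + (4989 - 1*22432) = 7 + (4989 - 22432) = 7 - 17443 = -17436)
(-41287 - 8715)*(5148 + A) = (-41287 - 8715)*(5148 - 17436) = -50002*(-12288) = 614424576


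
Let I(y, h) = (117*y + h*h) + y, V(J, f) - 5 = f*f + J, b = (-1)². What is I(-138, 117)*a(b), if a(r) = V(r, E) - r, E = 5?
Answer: -77850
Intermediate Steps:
b = 1
V(J, f) = 5 + J + f² (V(J, f) = 5 + (f*f + J) = 5 + (f² + J) = 5 + (J + f²) = 5 + J + f²)
I(y, h) = h² + 118*y (I(y, h) = (117*y + h²) + y = (h² + 117*y) + y = h² + 118*y)
a(r) = 30 (a(r) = (5 + r + 5²) - r = (5 + r + 25) - r = (30 + r) - r = 30)
I(-138, 117)*a(b) = (117² + 118*(-138))*30 = (13689 - 16284)*30 = -2595*30 = -77850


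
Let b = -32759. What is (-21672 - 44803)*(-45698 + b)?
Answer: 5215429075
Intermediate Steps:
(-21672 - 44803)*(-45698 + b) = (-21672 - 44803)*(-45698 - 32759) = -66475*(-78457) = 5215429075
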